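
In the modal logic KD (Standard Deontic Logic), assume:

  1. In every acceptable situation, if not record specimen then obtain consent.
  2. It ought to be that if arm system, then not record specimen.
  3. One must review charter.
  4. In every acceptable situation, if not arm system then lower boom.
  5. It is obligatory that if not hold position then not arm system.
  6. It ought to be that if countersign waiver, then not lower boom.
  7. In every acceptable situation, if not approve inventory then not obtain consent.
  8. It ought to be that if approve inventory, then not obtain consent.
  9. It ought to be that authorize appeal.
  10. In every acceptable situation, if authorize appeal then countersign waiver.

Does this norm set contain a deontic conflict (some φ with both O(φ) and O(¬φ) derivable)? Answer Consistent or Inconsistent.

Premises 8 and 7 are O(approve_inventory → ¬obtain_consent) and O(¬approve_inventory → ¬obtain_consent); every ideal world satisfies approve_inventory or ¬approve_inventory, so in either case ¬obtain_consent holds — hence O(¬obtain_consent).
The contrapositive of premise 1 (O(¬record_specimen → obtain_consent)) is O(¬obtain_consent → record_specimen), and O(¬obtain_consent) is already established, so O(record_specimen).
The contrapositive of premise 2 (O(arm_system → ¬record_specimen)) is O(record_specimen → ¬arm_system), and O(record_specimen) is already established, so O(¬arm_system).
With premise 4, O(¬arm_system → lower_boom), the K-axiom yields O(lower_boom).
The contrapositive of premise 6 (O(countersign_waiver → ¬lower_boom)) is O(lower_boom → ¬countersign_waiver), and O(lower_boom) is already established, so O(¬countersign_waiver).
Premise 10, O(authorize_appeal → countersign_waiver), contraposes to O(¬countersign_waiver → ¬authorize_appeal); with O(¬countersign_waiver) we get O(¬authorize_appeal).
Yet premise 9 states O(authorize_appeal).
We now have both O(¬authorize_appeal) and O(authorize_appeal) — authorize_appeal is simultaneously obligatory and forbidden, violating the D-axiom.

Inconsistent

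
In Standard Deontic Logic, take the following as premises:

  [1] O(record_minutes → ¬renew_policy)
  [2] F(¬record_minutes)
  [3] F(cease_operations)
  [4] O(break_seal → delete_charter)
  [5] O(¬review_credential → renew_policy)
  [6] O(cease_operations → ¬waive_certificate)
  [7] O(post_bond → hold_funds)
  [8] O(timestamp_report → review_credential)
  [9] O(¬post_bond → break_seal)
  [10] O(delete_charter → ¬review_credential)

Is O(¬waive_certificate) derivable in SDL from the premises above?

Premise 6 is O(cease_operations → ¬waive_certificate), but O(cease_operations) is not derivable from the premises, so it does not yield O(¬waive_certificate).
No other premise forces O(¬waive_certificate). An ideal world satisfying every premise can still have ¬waive_certificate false, so O(¬waive_certificate) is not derivable.

No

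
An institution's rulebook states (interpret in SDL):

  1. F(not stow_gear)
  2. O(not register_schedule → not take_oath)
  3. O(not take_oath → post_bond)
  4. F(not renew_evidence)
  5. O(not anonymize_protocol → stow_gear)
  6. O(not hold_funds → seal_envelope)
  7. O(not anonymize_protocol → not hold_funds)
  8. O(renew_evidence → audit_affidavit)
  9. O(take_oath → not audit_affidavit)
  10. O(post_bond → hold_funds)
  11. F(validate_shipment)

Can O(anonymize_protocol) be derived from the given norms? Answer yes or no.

Premise 4 is F(not renew_evidence), i.e. O(renew_evidence).
Premise 8 is O(renew_evidence → audit_affidavit); since O(renew_evidence), deontic closure gives O(audit_affidavit).
Premise 9 is O(take_oath → not audit_affidavit); contrapositively O(audit_affidavit → not take_oath). Since O(audit_affidavit) holds, K gives O(not take_oath).
With premise 3, O(not take_oath → post_bond), the K-axiom yields O(post_bond).
Premise 10 is O(post_bond → hold_funds); since O(post_bond), deontic closure gives O(hold_funds).
Premise 7, O(not anonymize_protocol → not hold_funds), contraposes to O(hold_funds → anonymize_protocol); with O(hold_funds) we get O(anonymize_protocol).
Premises 1, 2, 5, 6, 11 do not contribute to this derivation.
So O(anonymize_protocol) follows.

Yes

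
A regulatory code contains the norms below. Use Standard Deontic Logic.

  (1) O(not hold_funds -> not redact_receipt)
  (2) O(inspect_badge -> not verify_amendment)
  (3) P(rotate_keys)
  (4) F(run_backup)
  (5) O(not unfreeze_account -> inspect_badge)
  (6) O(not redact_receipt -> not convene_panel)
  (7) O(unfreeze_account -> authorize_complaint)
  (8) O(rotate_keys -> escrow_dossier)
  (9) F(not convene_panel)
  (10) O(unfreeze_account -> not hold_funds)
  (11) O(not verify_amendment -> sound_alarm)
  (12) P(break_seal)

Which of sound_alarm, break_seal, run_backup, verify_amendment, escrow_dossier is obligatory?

F(not convene_panel) at premise 9 means O(convene_panel).
Premise 6, O(not redact_receipt -> not convene_panel), contraposes to O(convene_panel -> redact_receipt); with O(convene_panel) we get O(redact_receipt).
Premise 1, O(not hold_funds -> not redact_receipt), contraposes to O(redact_receipt -> hold_funds); with O(redact_receipt) we get O(hold_funds).
Premise 10 is O(unfreeze_account -> not hold_funds); contrapositively O(hold_funds -> not unfreeze_account). Since O(hold_funds) holds, K gives O(not unfreeze_account).
Premise 5 is O(not unfreeze_account -> inspect_badge); since O(not unfreeze_account), deontic closure gives O(inspect_badge).
Applying K to premise 2 (O(inspect_badge -> not verify_amendment)) and O(inspect_badge) yields O(not verify_amendment).
Applying K to premise 11 (O(not verify_amendment -> sound_alarm)) and O(not verify_amendment) yields O(sound_alarm).
So O(sound_alarm) holds — sound_alarm is obligatory. None of the other listed options is made obligatory by any chain of premises.

sound_alarm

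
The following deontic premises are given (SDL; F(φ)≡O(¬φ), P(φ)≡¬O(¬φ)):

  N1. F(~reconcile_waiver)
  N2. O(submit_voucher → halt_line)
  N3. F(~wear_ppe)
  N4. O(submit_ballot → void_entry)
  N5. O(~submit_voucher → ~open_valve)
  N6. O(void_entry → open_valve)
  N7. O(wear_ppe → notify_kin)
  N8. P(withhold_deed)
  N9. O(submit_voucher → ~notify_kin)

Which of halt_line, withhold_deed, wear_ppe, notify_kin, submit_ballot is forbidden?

Premise 3, F(~wear_ppe), is equivalent to O(wear_ppe).
With premise 7, O(wear_ppe → notify_kin), the K-axiom yields O(notify_kin).
The contrapositive of premise 9 (O(submit_voucher → ~notify_kin)) is O(notify_kin → ~submit_voucher), and O(notify_kin) is already established, so O(~submit_voucher).
With premise 5, O(~submit_voucher → ~open_valve), the K-axiom yields O(~open_valve).
The contrapositive of premise 6 (O(void_entry → open_valve)) is O(~open_valve → ~void_entry), and O(~open_valve) is already established, so O(~void_entry).
Premise 4 is O(submit_ballot → void_entry); contrapositively O(~void_entry → ~submit_ballot). Since O(~void_entry) holds, K gives O(~submit_ballot).
So O(~submit_ballot) holds, i.e. submit_ballot is forbidden. None of the other listed options is forbidden under the premises.

submit_ballot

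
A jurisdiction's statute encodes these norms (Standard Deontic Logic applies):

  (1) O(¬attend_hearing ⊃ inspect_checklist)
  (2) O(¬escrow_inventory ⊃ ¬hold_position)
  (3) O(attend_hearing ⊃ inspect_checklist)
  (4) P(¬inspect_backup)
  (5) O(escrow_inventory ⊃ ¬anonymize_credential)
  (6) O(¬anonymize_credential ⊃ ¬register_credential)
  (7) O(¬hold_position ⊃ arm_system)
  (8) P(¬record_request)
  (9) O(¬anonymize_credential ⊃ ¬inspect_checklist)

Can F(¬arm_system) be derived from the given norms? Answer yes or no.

Premises 3 and 1 are O(attend_hearing ⊃ inspect_checklist) and O(¬attend_hearing ⊃ inspect_checklist); every ideal world satisfies attend_hearing or ¬attend_hearing, so in either case inspect_checklist holds — hence O(inspect_checklist).
Premise 9 is O(¬anonymize_credential ⊃ ¬inspect_checklist); contrapositively O(inspect_checklist ⊃ anonymize_credential). Since O(inspect_checklist) holds, K gives O(anonymize_credential).
The contrapositive of premise 5 (O(escrow_inventory ⊃ ¬anonymize_credential)) is O(anonymize_credential ⊃ ¬escrow_inventory), and O(anonymize_credential) is already established, so O(¬escrow_inventory).
Premise 2 is O(¬escrow_inventory ⊃ ¬hold_position); since O(¬escrow_inventory), deontic closure gives O(¬hold_position).
With premise 7, O(¬hold_position ⊃ arm_system), the K-axiom yields O(arm_system).
Premises 4, 6, 8 do not contribute to this derivation.
So O(arm_system) holds, i.e. F(¬arm_system). The claim follows.

Yes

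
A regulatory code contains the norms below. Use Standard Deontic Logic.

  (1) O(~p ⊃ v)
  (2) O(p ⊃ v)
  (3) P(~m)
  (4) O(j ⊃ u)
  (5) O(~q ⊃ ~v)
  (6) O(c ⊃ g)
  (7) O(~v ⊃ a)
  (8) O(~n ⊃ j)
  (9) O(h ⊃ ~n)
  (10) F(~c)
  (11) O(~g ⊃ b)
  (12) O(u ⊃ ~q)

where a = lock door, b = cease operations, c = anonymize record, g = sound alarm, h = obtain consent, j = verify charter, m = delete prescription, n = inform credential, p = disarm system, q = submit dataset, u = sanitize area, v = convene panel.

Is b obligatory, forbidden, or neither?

Premise 11 is O(~g ⊃ b), but O(~g) is not derivable from the premises, so it does not yield O(b).
No premise or chain of K-axiom applications forces O(b), and none forces O(~b). So b is neither obligatory nor forbidden under these norms.

Neither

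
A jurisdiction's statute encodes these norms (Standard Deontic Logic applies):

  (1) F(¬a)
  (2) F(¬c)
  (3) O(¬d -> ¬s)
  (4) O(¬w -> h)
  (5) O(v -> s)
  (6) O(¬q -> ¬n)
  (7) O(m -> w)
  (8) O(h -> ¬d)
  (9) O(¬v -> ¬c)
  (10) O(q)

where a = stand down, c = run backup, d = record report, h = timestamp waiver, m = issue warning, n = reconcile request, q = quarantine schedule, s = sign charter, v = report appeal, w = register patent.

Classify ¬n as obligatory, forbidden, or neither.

Premise 6 is O(¬q -> ¬n), but O(¬q) is not derivable from the premises, so it does not yield O(¬n).
No premise or chain of K-axiom applications forces O(¬n), and none forces O(n). So ¬n is neither obligatory nor forbidden under these norms.

Neither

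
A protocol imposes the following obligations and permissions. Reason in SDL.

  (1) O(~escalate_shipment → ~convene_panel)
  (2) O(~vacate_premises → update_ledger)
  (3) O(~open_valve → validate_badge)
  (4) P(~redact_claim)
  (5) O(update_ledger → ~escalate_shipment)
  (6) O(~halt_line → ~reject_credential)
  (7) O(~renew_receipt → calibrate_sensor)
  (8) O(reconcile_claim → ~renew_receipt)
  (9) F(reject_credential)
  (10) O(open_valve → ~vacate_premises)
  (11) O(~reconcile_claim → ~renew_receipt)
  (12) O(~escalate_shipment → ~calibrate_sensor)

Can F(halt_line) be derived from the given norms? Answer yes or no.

No

Premise 6 is O(~halt_line → ~reject_credential); even if O(~reject_credential) held, inferring O(~halt_line) would be affirming the consequent — invalid.
No other premise forces O(~halt_line). An ideal world satisfying every premise can still have halt_line true, so F(halt_line) is not derivable.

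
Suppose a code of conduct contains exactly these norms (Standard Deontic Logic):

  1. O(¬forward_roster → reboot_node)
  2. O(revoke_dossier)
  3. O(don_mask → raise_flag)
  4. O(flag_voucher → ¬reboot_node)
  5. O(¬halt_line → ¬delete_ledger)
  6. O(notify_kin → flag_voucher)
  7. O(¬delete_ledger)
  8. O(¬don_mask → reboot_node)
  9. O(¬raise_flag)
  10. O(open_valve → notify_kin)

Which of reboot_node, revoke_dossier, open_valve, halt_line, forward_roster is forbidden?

open_valve

From premise 9 we have O(¬raise_flag).
Premise 3, O(don_mask → raise_flag), contraposes to O(¬raise_flag → ¬don_mask); with O(¬raise_flag) we get O(¬don_mask).
From O(¬don_mask) and premise 8, O(¬don_mask → reboot_node), we obtain O(reboot_node).
Premise 4 is O(flag_voucher → ¬reboot_node); contrapositively O(reboot_node → ¬flag_voucher). Since O(reboot_node) holds, K gives O(¬flag_voucher).
Premise 6, O(notify_kin → flag_voucher), contraposes to O(¬flag_voucher → ¬notify_kin); with O(¬flag_voucher) we get O(¬notify_kin).
Premise 10, O(open_valve → notify_kin), contraposes to O(¬notify_kin → ¬open_valve); with O(¬notify_kin) we get O(¬open_valve).
So O(¬open_valve) holds, i.e. open_valve is forbidden. None of the other listed options is forbidden under the premises.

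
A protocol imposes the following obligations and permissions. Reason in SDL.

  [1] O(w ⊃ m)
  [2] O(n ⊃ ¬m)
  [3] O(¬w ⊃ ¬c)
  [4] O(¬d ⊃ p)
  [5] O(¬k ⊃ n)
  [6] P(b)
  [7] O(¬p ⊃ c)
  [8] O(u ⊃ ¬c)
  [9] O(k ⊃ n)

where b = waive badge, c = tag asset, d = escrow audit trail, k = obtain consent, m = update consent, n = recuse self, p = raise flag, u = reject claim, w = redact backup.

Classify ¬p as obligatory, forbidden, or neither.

Forbidden

Premises 5 and 9 cover both cases: O(¬k ⊃ n) and O(k ⊃ n). Since ¬k ∨ k is a tautology, O(n) follows.
Premise 2 is O(n ⊃ ¬m); since O(n), deontic closure gives O(¬m).
Premise 1, O(w ⊃ m), contraposes to O(¬m ⊃ ¬w); with O(¬m) we get O(¬w).
From O(¬w) and premise 3, O(¬w ⊃ ¬c), we obtain O(¬c).
The contrapositive of premise 7 (O(¬p ⊃ c)) is O(¬c ⊃ p), and O(¬c) is already established, so O(p).
Premises 4, 6, 8 do not contribute to this derivation.
Thus O(p), which is F(¬p): ¬p is forbidden.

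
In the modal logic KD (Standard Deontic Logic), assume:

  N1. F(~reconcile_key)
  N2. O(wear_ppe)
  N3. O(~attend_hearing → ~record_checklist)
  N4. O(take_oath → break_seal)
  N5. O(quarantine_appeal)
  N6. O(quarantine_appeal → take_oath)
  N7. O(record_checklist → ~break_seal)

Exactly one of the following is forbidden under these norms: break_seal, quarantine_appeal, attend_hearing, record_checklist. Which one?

record_checklist

Premise 5 gives O(quarantine_appeal).
Premise 6 is O(quarantine_appeal → take_oath); since O(quarantine_appeal), deontic closure gives O(take_oath).
Premise 4 is O(take_oath → break_seal); since O(take_oath), deontic closure gives O(break_seal).
Premise 7 is O(record_checklist → ~break_seal); contrapositively O(break_seal → ~record_checklist). Since O(break_seal) holds, K gives O(~record_checklist).
So O(~record_checklist) holds, i.e. record_checklist is forbidden. None of the other listed options is forbidden under the premises.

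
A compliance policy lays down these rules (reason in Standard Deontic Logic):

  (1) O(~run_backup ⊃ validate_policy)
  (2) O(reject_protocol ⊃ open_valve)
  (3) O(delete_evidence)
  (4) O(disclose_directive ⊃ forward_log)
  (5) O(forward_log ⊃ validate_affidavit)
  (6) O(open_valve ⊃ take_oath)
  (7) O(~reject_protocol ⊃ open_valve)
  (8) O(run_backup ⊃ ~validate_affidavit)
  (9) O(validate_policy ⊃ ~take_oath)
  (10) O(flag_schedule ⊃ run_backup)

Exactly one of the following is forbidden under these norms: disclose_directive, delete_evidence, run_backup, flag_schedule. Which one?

disclose_directive

Premises 7 and 2 are O(~reject_protocol ⊃ open_valve) and O(reject_protocol ⊃ open_valve); every ideal world satisfies ~reject_protocol or reject_protocol, so in either case open_valve holds — hence O(open_valve).
Premise 6 is O(open_valve ⊃ take_oath); since O(open_valve), deontic closure gives O(take_oath).
Premise 9 is O(validate_policy ⊃ ~take_oath); contrapositively O(take_oath ⊃ ~validate_policy). Since O(take_oath) holds, K gives O(~validate_policy).
Premise 1, O(~run_backup ⊃ validate_policy), contraposes to O(~validate_policy ⊃ run_backup); with O(~validate_policy) we get O(run_backup).
With premise 8, O(run_backup ⊃ ~validate_affidavit), the K-axiom yields O(~validate_affidavit).
Premise 5, O(forward_log ⊃ validate_affidavit), contraposes to O(~validate_affidavit ⊃ ~forward_log); with O(~validate_affidavit) we get O(~forward_log).
The contrapositive of premise 4 (O(disclose_directive ⊃ forward_log)) is O(~forward_log ⊃ ~disclose_directive), and O(~forward_log) is already established, so O(~disclose_directive).
So O(~disclose_directive) holds, i.e. disclose_directive is forbidden. None of the other listed options is forbidden under the premises.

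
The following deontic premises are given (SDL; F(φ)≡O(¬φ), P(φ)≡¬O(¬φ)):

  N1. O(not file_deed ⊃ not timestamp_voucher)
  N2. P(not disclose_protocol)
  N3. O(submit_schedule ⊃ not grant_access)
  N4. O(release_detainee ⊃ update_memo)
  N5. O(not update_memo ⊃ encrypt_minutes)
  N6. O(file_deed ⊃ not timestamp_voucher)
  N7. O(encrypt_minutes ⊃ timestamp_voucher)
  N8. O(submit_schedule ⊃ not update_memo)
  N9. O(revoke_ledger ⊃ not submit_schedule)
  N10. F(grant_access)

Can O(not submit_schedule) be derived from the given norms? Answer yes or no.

By case analysis on not file_deed: premise 1 gives O(not file_deed ⊃ not timestamp_voucher) and premise 6 gives O(file_deed ⊃ not timestamp_voucher), so O(not timestamp_voucher) either way.
Premise 7 is O(encrypt_minutes ⊃ timestamp_voucher); contrapositively O(not timestamp_voucher ⊃ not encrypt_minutes). Since O(not timestamp_voucher) holds, K gives O(not encrypt_minutes).
Premise 5, O(not update_memo ⊃ encrypt_minutes), contraposes to O(not encrypt_minutes ⊃ update_memo); with O(not encrypt_minutes) we get O(update_memo).
The contrapositive of premise 8 (O(submit_schedule ⊃ not update_memo)) is O(update_memo ⊃ not submit_schedule), and O(update_memo) is already established, so O(not submit_schedule).
Premises 2, 3, 4, 9, 10 do not contribute to this derivation.
So O(not submit_schedule) follows.

Yes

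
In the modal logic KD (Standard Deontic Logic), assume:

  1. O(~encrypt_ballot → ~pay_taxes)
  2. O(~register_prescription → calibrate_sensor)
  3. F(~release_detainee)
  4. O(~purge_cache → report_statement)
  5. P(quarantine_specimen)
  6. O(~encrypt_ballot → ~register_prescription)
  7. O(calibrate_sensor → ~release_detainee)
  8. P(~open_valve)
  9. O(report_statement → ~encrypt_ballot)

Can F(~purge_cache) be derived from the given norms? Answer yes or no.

Yes

Premise 3 is F(~release_detainee), i.e. O(release_detainee).
The contrapositive of premise 7 (O(calibrate_sensor → ~release_detainee)) is O(release_detainee → ~calibrate_sensor), and O(release_detainee) is already established, so O(~calibrate_sensor).
Premise 2 is O(~register_prescription → calibrate_sensor); contrapositively O(~calibrate_sensor → register_prescription). Since O(~calibrate_sensor) holds, K gives O(register_prescription).
Premise 6, O(~encrypt_ballot → ~register_prescription), contraposes to O(register_prescription → encrypt_ballot); with O(register_prescription) we get O(encrypt_ballot).
Premise 9, O(report_statement → ~encrypt_ballot), contraposes to O(encrypt_ballot → ~report_statement); with O(encrypt_ballot) we get O(~report_statement).
Premise 4, O(~purge_cache → report_statement), contraposes to O(~report_statement → purge_cache); with O(~report_statement) we get O(purge_cache).
Premises 1, 5, 8 do not contribute to this derivation.
So O(purge_cache) holds, i.e. F(~purge_cache). The claim follows.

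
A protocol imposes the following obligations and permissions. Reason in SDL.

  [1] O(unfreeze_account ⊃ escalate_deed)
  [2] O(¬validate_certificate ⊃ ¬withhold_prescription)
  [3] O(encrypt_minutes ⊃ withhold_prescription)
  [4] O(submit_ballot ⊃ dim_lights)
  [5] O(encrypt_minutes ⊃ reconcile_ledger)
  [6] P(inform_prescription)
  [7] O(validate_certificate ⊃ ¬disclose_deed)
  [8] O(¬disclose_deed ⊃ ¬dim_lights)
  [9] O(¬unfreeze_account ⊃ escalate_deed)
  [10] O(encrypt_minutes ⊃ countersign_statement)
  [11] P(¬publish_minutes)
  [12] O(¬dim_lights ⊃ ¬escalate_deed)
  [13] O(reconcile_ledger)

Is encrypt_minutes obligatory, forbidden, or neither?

Forbidden

By case analysis on unfreeze_account: premise 1 gives O(unfreeze_account ⊃ escalate_deed) and premise 9 gives O(¬unfreeze_account ⊃ escalate_deed), so O(escalate_deed) either way.
Premise 12 is O(¬dim_lights ⊃ ¬escalate_deed); contrapositively O(escalate_deed ⊃ dim_lights). Since O(escalate_deed) holds, K gives O(dim_lights).
Premise 8 is O(¬disclose_deed ⊃ ¬dim_lights); contrapositively O(dim_lights ⊃ disclose_deed). Since O(dim_lights) holds, K gives O(disclose_deed).
Premise 7 is O(validate_certificate ⊃ ¬disclose_deed); contrapositively O(disclose_deed ⊃ ¬validate_certificate). Since O(disclose_deed) holds, K gives O(¬validate_certificate).
Applying K to premise 2 (O(¬validate_certificate ⊃ ¬withhold_prescription)) and O(¬validate_certificate) yields O(¬withhold_prescription).
The contrapositive of premise 3 (O(encrypt_minutes ⊃ withhold_prescription)) is O(¬withhold_prescription ⊃ ¬encrypt_minutes), and O(¬withhold_prescription) is already established, so O(¬encrypt_minutes).
Premises 4, 5, 6, 10, 11, 13 do not contribute to this derivation.
Thus O(¬encrypt_minutes), which is F(encrypt_minutes): encrypt_minutes is forbidden.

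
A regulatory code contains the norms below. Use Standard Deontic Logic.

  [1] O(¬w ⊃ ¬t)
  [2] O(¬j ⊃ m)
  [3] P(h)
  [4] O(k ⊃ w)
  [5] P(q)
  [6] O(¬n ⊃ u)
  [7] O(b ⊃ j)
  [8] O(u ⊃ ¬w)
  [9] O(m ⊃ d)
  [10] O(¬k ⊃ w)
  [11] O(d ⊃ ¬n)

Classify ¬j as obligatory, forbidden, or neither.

By case analysis on ¬k: premise 10 gives O(¬k ⊃ w) and premise 4 gives O(k ⊃ w), so O(w) either way.
The contrapositive of premise 8 (O(u ⊃ ¬w)) is O(w ⊃ ¬u), and O(w) is already established, so O(¬u).
Premise 6, O(¬n ⊃ u), contraposes to O(¬u ⊃ n); with O(¬u) we get O(n).
Premise 11, O(d ⊃ ¬n), contraposes to O(n ⊃ ¬d); with O(n) we get O(¬d).
Premise 9 is O(m ⊃ d); contrapositively O(¬d ⊃ ¬m). Since O(¬d) holds, K gives O(¬m).
Premise 2, O(¬j ⊃ m), contraposes to O(¬m ⊃ j); with O(¬m) we get O(j).
Premises 1, 3, 5, 7 do not contribute to this derivation.
Thus O(j), which is F(¬j): ¬j is forbidden.

Forbidden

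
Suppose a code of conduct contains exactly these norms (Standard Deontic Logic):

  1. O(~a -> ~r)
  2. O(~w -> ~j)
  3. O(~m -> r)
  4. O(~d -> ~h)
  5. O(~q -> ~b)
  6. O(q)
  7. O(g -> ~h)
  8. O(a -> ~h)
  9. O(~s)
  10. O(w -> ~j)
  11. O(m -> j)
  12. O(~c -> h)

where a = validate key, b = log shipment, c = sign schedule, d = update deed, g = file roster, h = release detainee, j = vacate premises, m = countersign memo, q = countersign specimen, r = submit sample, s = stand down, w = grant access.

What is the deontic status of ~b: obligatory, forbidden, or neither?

Neither

Premise 5 is O(~q -> ~b), but O(~q) is not derivable from the premises, so it does not yield O(~b).
No premise or chain of K-axiom applications forces O(~b), and none forces O(b). So ~b is neither obligatory nor forbidden under these norms.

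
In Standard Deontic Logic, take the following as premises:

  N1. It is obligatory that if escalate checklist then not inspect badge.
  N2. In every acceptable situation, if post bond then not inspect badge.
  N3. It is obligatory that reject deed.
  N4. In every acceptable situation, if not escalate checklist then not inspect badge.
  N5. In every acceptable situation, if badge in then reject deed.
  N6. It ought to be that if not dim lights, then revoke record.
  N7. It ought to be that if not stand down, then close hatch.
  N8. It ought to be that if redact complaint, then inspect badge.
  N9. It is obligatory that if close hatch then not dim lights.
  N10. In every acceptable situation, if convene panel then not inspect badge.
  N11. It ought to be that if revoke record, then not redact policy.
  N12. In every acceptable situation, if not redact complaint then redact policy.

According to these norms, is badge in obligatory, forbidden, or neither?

Neither

Premise 5 is O(badge_in → reject_deed); even if O(reject_deed) held, inferring O(badge_in) would be affirming the consequent — invalid.
No premise or chain of K-axiom applications forces O(badge_in), and none forces O(¬badge_in). So badge_in is neither obligatory nor forbidden under these norms.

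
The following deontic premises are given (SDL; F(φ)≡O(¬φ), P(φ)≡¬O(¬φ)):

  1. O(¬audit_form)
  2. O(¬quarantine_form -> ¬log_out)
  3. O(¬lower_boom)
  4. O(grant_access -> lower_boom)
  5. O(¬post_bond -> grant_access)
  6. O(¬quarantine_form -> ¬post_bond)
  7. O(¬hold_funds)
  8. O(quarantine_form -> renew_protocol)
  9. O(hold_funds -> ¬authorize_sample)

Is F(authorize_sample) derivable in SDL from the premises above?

Premise 9 is O(hold_funds -> ¬authorize_sample), but O(hold_funds) is not derivable from the premises, so it does not yield O(¬authorize_sample).
No other premise forces O(¬authorize_sample). An ideal world satisfying every premise can still have authorize_sample true, so F(authorize_sample) is not derivable.

No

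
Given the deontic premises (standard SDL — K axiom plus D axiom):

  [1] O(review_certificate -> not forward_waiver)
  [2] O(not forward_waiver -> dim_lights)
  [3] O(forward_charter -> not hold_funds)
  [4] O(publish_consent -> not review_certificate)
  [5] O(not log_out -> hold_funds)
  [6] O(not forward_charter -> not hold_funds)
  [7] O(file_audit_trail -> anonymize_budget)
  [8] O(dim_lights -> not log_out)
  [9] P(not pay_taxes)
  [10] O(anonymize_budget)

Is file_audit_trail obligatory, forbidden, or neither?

Premise 7 is O(file_audit_trail -> anonymize_budget); even if O(anonymize_budget) held, inferring O(file_audit_trail) would be affirming the consequent — invalid.
No premise or chain of K-axiom applications forces O(file_audit_trail), and none forces O(not file_audit_trail). So file_audit_trail is neither obligatory nor forbidden under these norms.

Neither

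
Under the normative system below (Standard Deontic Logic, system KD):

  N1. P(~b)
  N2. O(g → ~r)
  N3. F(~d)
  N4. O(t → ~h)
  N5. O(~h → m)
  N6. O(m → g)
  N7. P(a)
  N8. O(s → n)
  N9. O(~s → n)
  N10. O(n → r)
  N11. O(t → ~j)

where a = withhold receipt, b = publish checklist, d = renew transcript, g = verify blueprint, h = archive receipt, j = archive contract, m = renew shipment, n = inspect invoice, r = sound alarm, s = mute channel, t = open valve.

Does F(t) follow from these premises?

Yes

Premises 8 and 9 are O(s → n) and O(~s → n); every ideal world satisfies s or ~s, so in either case n holds — hence O(n).
From O(n) and premise 10, O(n → r), we obtain O(r).
Premise 2, O(g → ~r), contraposes to O(r → ~g); with O(r) we get O(~g).
The contrapositive of premise 6 (O(m → g)) is O(~g → ~m), and O(~g) is already established, so O(~m).
Premise 5, O(~h → m), contraposes to O(~m → h); with O(~m) we get O(h).
The contrapositive of premise 4 (O(t → ~h)) is O(h → ~t), and O(h) is already established, so O(~t).
Premises 1, 3, 7, 11 do not contribute to this derivation.
So O(~t) holds, i.e. F(t). The claim follows.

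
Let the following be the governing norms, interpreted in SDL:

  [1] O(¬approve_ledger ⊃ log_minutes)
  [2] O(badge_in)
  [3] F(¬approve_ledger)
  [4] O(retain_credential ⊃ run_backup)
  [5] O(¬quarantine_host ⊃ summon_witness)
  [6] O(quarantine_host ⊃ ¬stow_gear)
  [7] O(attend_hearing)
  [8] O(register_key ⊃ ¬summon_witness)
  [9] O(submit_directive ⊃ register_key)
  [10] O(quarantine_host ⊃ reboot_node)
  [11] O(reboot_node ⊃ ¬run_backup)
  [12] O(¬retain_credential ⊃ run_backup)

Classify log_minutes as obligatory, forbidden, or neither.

Premise 1 is O(¬approve_ledger ⊃ log_minutes), but O(¬approve_ledger) is not derivable from the premises, so it does not yield O(log_minutes).
No premise or chain of K-axiom applications forces O(log_minutes), and none forces O(¬log_minutes). So log_minutes is neither obligatory nor forbidden under these norms.

Neither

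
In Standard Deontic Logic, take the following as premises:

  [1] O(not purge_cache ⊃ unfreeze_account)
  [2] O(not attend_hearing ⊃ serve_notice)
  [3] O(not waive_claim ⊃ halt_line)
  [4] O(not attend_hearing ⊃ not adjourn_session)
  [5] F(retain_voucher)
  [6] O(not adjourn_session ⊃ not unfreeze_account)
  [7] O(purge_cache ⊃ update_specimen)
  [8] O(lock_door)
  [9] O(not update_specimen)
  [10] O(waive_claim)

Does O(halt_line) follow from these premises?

No

Premise 3 is O(not waive_claim ⊃ halt_line), but O(not waive_claim) is not derivable from the premises, so it does not yield O(halt_line).
No other premise forces O(halt_line). An ideal world satisfying every premise can still have halt_line false, so O(halt_line) is not derivable.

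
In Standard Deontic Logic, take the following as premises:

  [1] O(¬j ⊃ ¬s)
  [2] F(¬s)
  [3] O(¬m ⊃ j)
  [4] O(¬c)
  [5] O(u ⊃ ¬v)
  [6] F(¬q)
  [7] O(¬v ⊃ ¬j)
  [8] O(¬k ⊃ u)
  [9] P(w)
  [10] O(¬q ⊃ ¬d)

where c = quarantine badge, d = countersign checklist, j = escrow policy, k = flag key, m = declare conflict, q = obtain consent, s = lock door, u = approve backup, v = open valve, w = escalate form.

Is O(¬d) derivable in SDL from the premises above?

No

Premise 10 is O(¬q ⊃ ¬d), but O(¬q) is not derivable from the premises, so it does not yield O(¬d).
No other premise forces O(¬d). An ideal world satisfying every premise can still have ¬d false, so O(¬d) is not derivable.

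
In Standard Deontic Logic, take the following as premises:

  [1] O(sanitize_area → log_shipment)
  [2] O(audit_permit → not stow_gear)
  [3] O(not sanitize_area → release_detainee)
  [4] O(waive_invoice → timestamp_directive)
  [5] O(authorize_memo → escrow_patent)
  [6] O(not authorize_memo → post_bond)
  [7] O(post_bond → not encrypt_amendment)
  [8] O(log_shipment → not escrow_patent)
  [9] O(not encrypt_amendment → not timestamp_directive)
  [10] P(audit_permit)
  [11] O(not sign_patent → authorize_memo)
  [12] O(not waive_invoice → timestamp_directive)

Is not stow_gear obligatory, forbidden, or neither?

Neither

Premise 2 is O(audit_permit → not stow_gear), but O(audit_permit) is not derivable from the premises (the permission P(audit_permit) asserts only not O(not audit_permit), not O(audit_permit)), so it does not yield O(not stow_gear).
No premise or chain of K-axiom applications forces O(not stow_gear), and none forces O(stow_gear). So not stow_gear is neither obligatory nor forbidden under these norms.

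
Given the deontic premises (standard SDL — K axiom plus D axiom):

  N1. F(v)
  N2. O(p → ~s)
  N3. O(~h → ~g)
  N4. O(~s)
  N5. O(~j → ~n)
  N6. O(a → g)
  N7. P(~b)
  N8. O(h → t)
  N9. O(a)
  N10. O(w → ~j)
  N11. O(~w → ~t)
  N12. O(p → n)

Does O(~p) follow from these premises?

Yes

Premise 9 states O(a) outright.
Premise 6 is O(a → g); since O(a), deontic closure gives O(g).
Premise 3 is O(~h → ~g); contrapositively O(g → h). Since O(g) holds, K gives O(h).
Premise 8 is O(h → t); since O(h), deontic closure gives O(t).
Premise 11 is O(~w → ~t); contrapositively O(t → w). Since O(t) holds, K gives O(w).
Premise 10 is O(w → ~j); since O(w), deontic closure gives O(~j).
From O(~j) and premise 5, O(~j → ~n), we obtain O(~n).
Premise 12, O(p → n), contraposes to O(~n → ~p); with O(~n) we get O(~p).
Premises 1, 2, 4, 7 do not contribute to this derivation.
So O(~p) follows.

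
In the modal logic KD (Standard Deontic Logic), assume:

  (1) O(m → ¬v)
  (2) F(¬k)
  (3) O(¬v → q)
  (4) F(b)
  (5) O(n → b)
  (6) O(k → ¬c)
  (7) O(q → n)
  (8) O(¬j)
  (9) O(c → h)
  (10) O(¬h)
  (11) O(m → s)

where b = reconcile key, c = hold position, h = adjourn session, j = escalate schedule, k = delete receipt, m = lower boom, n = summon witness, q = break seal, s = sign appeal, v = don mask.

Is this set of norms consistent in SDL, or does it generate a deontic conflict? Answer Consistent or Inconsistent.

Premise 9 is O(c → h), but O(c) is not derivable from the premises, so it does not yield O(h).
So O(h) is not derivable, and the apparent clash with O(¬h) does not arise.
A world satisfying every obligation exists (e.g. b=false, c=false, h=false, j=false, k=true, m=false, n=false, q=false, s=false, v=true); no atom is both obligatory and forbidden, so the set is consistent.

Consistent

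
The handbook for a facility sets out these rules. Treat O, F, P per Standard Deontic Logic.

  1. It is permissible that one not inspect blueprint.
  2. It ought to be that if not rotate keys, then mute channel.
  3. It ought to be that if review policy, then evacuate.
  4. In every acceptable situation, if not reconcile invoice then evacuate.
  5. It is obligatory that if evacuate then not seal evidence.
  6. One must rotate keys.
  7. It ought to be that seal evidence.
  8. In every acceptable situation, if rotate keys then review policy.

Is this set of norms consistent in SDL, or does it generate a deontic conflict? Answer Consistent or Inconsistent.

Premise 6 gives O(rotate_keys).
Premise 8 is O(rotate_keys → review_policy); since O(rotate_keys), deontic closure gives O(review_policy).
Applying K to premise 3 (O(review_policy → evacuate)) and O(review_policy) yields O(evacuate).
From O(evacuate) and premise 5, O(evacuate → ¬seal_evidence), we obtain O(¬seal_evidence).
But premise 7 directly asserts O(seal_evidence).
We now have both O(¬seal_evidence) and O(seal_evidence) — seal_evidence is simultaneously obligatory and forbidden, violating the D-axiom.

Inconsistent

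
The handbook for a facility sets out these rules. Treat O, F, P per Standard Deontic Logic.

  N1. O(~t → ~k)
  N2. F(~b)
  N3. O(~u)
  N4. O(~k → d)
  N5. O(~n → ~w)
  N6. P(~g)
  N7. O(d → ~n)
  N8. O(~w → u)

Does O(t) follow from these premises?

From premise 3 we have O(~u).
The contrapositive of premise 8 (O(~w → u)) is O(~u → w), and O(~u) is already established, so O(w).
Premise 5 is O(~n → ~w); contrapositively O(w → n). Since O(w) holds, K gives O(n).
Premise 7 is O(d → ~n); contrapositively O(n → ~d). Since O(n) holds, K gives O(~d).
Premise 4, O(~k → d), contraposes to O(~d → k); with O(~d) we get O(k).
Premise 1 is O(~t → ~k); contrapositively O(k → t). Since O(k) holds, K gives O(t).
Premises 2, 6 do not contribute to this derivation.
So O(t) follows.

Yes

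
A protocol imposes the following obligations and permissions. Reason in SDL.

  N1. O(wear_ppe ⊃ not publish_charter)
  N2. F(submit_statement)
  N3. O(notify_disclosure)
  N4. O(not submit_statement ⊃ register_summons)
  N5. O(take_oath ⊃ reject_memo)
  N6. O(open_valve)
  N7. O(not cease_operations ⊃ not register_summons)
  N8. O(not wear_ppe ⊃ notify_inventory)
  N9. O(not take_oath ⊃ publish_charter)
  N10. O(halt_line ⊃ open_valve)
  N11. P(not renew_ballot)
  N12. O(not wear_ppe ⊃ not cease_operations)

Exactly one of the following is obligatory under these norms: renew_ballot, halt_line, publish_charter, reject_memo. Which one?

Premise 2 is F(submit_statement), i.e. O(not submit_statement).
From O(not submit_statement) and premise 4, O(not submit_statement ⊃ register_summons), we obtain O(register_summons).
Premise 7, O(not cease_operations ⊃ not register_summons), contraposes to O(register_summons ⊃ cease_operations); with O(register_summons) we get O(cease_operations).
Premise 12 is O(not wear_ppe ⊃ not cease_operations); contrapositively O(cease_operations ⊃ wear_ppe). Since O(cease_operations) holds, K gives O(wear_ppe).
With premise 1, O(wear_ppe ⊃ not publish_charter), the K-axiom yields O(not publish_charter).
Premise 9, O(not take_oath ⊃ publish_charter), contraposes to O(not publish_charter ⊃ take_oath); with O(not publish_charter) we get O(take_oath).
Premise 5 is O(take_oath ⊃ reject_memo); since O(take_oath), deontic closure gives O(reject_memo).
So O(reject_memo) holds — reject_memo is obligatory. None of the other listed options is made obligatory by any chain of premises.

reject_memo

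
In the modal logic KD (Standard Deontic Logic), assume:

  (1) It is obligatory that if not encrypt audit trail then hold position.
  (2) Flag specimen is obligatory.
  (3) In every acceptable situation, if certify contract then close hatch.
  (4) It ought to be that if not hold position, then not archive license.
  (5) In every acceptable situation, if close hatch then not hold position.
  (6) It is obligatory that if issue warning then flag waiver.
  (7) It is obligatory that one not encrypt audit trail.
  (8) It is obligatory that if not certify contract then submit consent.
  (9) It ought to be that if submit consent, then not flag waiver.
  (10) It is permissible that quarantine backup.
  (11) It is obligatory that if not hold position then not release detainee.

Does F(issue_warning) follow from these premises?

Yes

From premise 7 we have O(¬encrypt_audit_trail).
From O(¬encrypt_audit_trail) and premise 1, O(¬encrypt_audit_trail → hold_position), we obtain O(hold_position).
The contrapositive of premise 5 (O(close_hatch → ¬hold_position)) is O(hold_position → ¬close_hatch), and O(hold_position) is already established, so O(¬close_hatch).
Premise 3, O(certify_contract → close_hatch), contraposes to O(¬close_hatch → ¬certify_contract); with O(¬close_hatch) we get O(¬certify_contract).
From O(¬certify_contract) and premise 8, O(¬certify_contract → submit_consent), we obtain O(submit_consent).
With premise 9, O(submit_consent → ¬flag_waiver), the K-axiom yields O(¬flag_waiver).
The contrapositive of premise 6 (O(issue_warning → flag_waiver)) is O(¬flag_waiver → ¬issue_warning), and O(¬flag_waiver) is already established, so O(¬issue_warning).
Premises 2, 4, 10, 11 do not contribute to this derivation.
So O(¬issue_warning) holds, i.e. F(issue_warning). The claim follows.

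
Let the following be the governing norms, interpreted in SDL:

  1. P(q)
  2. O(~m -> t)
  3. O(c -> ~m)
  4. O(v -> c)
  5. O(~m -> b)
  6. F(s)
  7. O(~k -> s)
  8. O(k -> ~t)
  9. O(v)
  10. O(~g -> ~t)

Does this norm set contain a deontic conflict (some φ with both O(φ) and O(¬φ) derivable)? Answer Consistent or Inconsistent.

Inconsistent

F(s) at premise 6 means O(~s).
Premise 7, O(~k -> s), contraposes to O(~s -> k); with O(~s) we get O(k).
Premise 8 is O(k -> ~t); since O(k), deontic closure gives O(~t).
Premise 2, O(~m -> t), contraposes to O(~t -> m); with O(~t) we get O(m).
Premise 3, O(c -> ~m), contraposes to O(m -> ~c); with O(m) we get O(~c).
The contrapositive of premise 4 (O(v -> c)) is O(~c -> ~v), and O(~c) is already established, so O(~v).
Yet premise 9 states O(v).
We now have both O(~v) and O(v) — v is simultaneously obligatory and forbidden, violating the D-axiom.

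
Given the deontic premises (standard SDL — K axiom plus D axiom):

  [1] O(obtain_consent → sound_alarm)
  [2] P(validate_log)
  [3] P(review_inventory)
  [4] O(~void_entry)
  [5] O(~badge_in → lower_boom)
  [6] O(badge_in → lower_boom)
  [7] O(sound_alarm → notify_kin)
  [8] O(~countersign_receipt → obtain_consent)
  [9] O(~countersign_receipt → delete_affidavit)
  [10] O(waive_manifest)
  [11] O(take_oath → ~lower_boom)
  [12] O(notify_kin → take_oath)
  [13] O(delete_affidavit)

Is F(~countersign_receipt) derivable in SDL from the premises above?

Yes

Premises 6 and 5 are O(badge_in → lower_boom) and O(~badge_in → lower_boom); every ideal world satisfies badge_in or ~badge_in, so in either case lower_boom holds — hence O(lower_boom).
The contrapositive of premise 11 (O(take_oath → ~lower_boom)) is O(lower_boom → ~take_oath), and O(lower_boom) is already established, so O(~take_oath).
Premise 12 is O(notify_kin → take_oath); contrapositively O(~take_oath → ~notify_kin). Since O(~take_oath) holds, K gives O(~notify_kin).
The contrapositive of premise 7 (O(sound_alarm → notify_kin)) is O(~notify_kin → ~sound_alarm), and O(~notify_kin) is already established, so O(~sound_alarm).
Premise 1, O(obtain_consent → sound_alarm), contraposes to O(~sound_alarm → ~obtain_consent); with O(~sound_alarm) we get O(~obtain_consent).
The contrapositive of premise 8 (O(~countersign_receipt → obtain_consent)) is O(~obtain_consent → countersign_receipt), and O(~obtain_consent) is already established, so O(countersign_receipt).
Premises 2, 3, 4, 9, 10, 13 do not contribute to this derivation.
So O(countersign_receipt) holds, i.e. F(~countersign_receipt). The claim follows.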